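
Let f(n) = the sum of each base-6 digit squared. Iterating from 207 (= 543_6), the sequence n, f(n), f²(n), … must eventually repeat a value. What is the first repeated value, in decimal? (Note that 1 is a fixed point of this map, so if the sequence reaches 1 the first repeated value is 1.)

17

207 = (5,4,3)_6 → 5² + 4² + 3² = 50
50 = (1,2,2)_6 → 1² + 2² + 2² = 9
9 = (1,3)_6 → 1² + 3² = 10
10 = (1,4)_6 → 1² + 4² = 17
17 = (2,5)_6 → 2² + 5² = 29
29 = (4,5)_6 → 4² + 5² = 41
41 = (1,0,5)_6 → 1² + 0² + 5² = 26
26 = (4,2)_6 → 4² + 2² = 20
20 = (3,2)_6 → 3² + 2² = 13
13 = (2,1)_6 → 2² + 1² = 5
5 = (5)_6 → 5² = 25
25 = (4,1)_6 → 4² + 1² = 17  — 17 already appeared earlier.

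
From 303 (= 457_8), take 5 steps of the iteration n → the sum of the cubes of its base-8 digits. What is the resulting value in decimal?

303 = (4,5,7)_8 → 4³ + 5³ + 7³ = 64 + 125 + 343 = 532
532 = (1,0,2,4)_8 → 1³ + 0³ + 2³ + 4³ = 1 + 0 + 8 + 64 = 73
73 = (1,1,1)_8 → 1³ + 1³ + 1³ = 1 + 1 + 1 = 3
3 = (3)_8 → 3³ = 27
27 = (3,3)_8 → 3³ + 3³ = 27 + 27 = 54

54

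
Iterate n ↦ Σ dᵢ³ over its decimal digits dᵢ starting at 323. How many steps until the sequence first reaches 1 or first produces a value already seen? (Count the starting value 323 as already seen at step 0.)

323 → 3³ + 2³ + 3³ = 62
62 → 6³ + 2³ = 224
224 → 2³ + 2³ + 4³ = 80
80 → 8³ + 0³ = 512
512 → 5³ + 1³ + 2³ = 134
134 → 1³ + 3³ + 4³ = 92
92 → 9³ + 2³ = 737
737 → 7³ + 3³ + 7³ = 713
713 → 7³ + 1³ + 3³ = 371
371 → 3³ + 7³ + 1³ = 371  — 371 repeats.
That took 10 steps.

10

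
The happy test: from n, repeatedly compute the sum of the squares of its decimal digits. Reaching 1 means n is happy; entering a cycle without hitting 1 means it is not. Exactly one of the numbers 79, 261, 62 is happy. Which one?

79

79: 79 → 130 → 10 → 1  — reaches 1 (happy)
261: 261 → 41 → 17 → 50 → 25 → 29 → 85 → 89 → 145 → 42 → 20 → 4 → 16 → 37 → 58 → 89  — repeats 89 (not happy)
62: 62 → 40 → 16 → 37 → 58 → 89 → 145 → 42 → 20 → 4 → 16  — repeats 16 (not happy)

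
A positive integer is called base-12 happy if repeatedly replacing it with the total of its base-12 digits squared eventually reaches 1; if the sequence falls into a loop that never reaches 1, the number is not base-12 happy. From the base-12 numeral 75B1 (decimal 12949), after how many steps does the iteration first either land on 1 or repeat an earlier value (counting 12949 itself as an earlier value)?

12949 = (7,5,11,1)_12 → 7² + 5² + 11² + 1² = 196
196 = (1,4,4)_12 → 1² + 4² + 4² = 33
33 = (2,9)_12 → 2² + 9² = 85
85 = (7,1)_12 → 7² + 1² = 50
50 = (4,2)_12 → 4² + 2² = 20
20 = (1,8)_12 → 1² + 8² = 65
65 = (5,5)_12 → 5² + 5² = 50  — 50 repeats.
That took 7 steps.

7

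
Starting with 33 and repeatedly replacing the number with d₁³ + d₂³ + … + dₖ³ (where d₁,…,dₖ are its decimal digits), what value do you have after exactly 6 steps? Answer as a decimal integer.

33 → 3³ + 3³ = 54
54 → 5³ + 4³ = 189
189 → 1³ + 8³ + 9³ = 1242
1242 → 1³ + 2³ + 4³ + 2³ = 81
81 → 8³ + 1³ = 513
513 → 5³ + 1³ + 3³ = 153

153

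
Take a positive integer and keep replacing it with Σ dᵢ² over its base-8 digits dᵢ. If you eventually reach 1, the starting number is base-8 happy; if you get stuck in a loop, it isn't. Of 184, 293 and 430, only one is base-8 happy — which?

184: 184 → 53 → 61 → 74 → 6 → 36 → 32 → 16 → 4 → 16  — repeats 16 (not base-8 happy)
293: 293 → 57 → 50 → 40 → 25 → 10 → 5 → 25  — repeats 25 (not base-8 happy)
430: 430 → 97 → 18 → 8 → 1  — reaches 1 (base-8 happy)

430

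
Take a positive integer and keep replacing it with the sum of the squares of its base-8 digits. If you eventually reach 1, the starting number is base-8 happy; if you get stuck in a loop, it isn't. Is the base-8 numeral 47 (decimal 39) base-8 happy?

39 = (4,7)_8 → 4² + 7² = 65
65 = (1,0,1)_8 → 1² + 0² + 1² = 2
2 = (2)_8 → 2² = 4
4 = (4)_8 → 4² = 16
16 = (2,0)_8 → 2² + 0² = 4  — 4 already seen; the sequence cycles without reaching 1.

not base-8 happy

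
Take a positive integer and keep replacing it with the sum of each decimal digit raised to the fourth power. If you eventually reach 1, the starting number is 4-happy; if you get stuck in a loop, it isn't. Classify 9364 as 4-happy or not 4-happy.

not 4-happy

9364 → 9⁴ + 3⁴ + 6⁴ + 4⁴ = 8194
8194 → 8⁴ + 1⁴ + 9⁴ + 4⁴ = 10914
10914 → 1⁴ + 0⁴ + 9⁴ + 1⁴ + 4⁴ = 6819
6819 → 6⁴ + 8⁴ + 1⁴ + 9⁴ = 11954
11954 → 1⁴ + 1⁴ + 9⁴ + 5⁴ + 4⁴ = 7444
7444 → 7⁴ + 4⁴ + 4⁴ + 4⁴ = 3169
3169 → 3⁴ + 1⁴ + 6⁴ + 9⁴ = 7939
7939 → 7⁴ + 9⁴ + 3⁴ + 9⁴ = 15604
15604 → 1⁴ + 5⁴ + 6⁴ + 0⁴ + 4⁴ = 2178
2178 → 2⁴ + 1⁴ + 7⁴ + 8⁴ = 6514
6514 → 6⁴ + 5⁴ + 1⁴ + 4⁴ = 2178  — 2178 already seen; the sequence cycles without reaching 1.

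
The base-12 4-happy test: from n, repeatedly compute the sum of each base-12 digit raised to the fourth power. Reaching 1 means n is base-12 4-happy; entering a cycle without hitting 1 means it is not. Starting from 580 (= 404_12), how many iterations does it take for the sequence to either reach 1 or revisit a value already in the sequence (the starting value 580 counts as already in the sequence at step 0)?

580 = (4,0,4)_12 → 4⁴ + 0⁴ + 4⁴ = 256 + 0 + 256 = 512
512 = (3,6,8)_12 → 3⁴ + 6⁴ + 8⁴ = 81 + 1296 + 4096 = 5473
5473 = (3,2,0,1)_12 → 3⁴ + 2⁴ + 0⁴ + 1⁴ = 81 + 16 + 0 + 1 = 98
98 = (8,2)_12 → 8⁴ + 2⁴ = 4096 + 16 = 4112
4112 = (2,4,6,8)_12 → 2⁴ + 4⁴ + 6⁴ + 8⁴ = 16 + 256 + 1296 + 4096 = 5664
5664 = (3,3,4,0)_12 → 3⁴ + 3⁴ + 4⁴ + 0⁴ = 81 + 81 + 256 + 0 = 418
418 = (2,10,10)_12 → 2⁴ + 10⁴ + 10⁴ = 16 + 10000 + 10000 = 20016
20016 = (11,7,0,0)_12 → 11⁴ + 7⁴ + 0⁴ + 0⁴ = 14641 + 2401 + 0 + 0 = 17042
17042 = (9,10,4,2)_12 → 9⁴ + 10⁴ + 4⁴ + 2⁴ = 6561 + 10000 + 256 + 16 = 16833
16833 = (9,8,10,9)_12 → 9⁴ + 8⁴ + 10⁴ + 9⁴ = 6561 + 4096 + 10000 + 6561 = 27218
27218 = (1,3,9,0,2)_12 → 1⁴ + 3⁴ + 9⁴ + 0⁴ + 2⁴ = 1 + 81 + 6561 + 0 + 16 = 6659
6659 = (3,10,2,11)_12 → 3⁴ + 10⁴ + 2⁴ + 11⁴ = 81 + 10000 + 16 + 14641 = 24738
24738 = (1,2,3,9,6)_12 → 1⁴ + 2⁴ + 3⁴ + 9⁴ + 6⁴ = 1 + 16 + 81 + 6561 + 1296 = 7955
7955 = (4,7,2,11)_12 → 4⁴ + 7⁴ + 2⁴ + 11⁴ = 256 + 2401 + 16 + 14641 = 17314
17314 = (10,0,2,10)_12 → 10⁴ + 0⁴ + 2⁴ + 10⁴ = 10000 + 0 + 16 + 10000 = 20016  — 20016 repeats.
That took 15 steps.

15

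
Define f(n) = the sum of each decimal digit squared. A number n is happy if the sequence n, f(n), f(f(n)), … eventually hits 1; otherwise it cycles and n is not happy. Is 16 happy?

16 → 1² + 6² = 37
37 → 3² + 7² = 58
58 → 5² + 8² = 89
89 → 8² + 9² = 145
145 → 1² + 4² + 5² = 42
42 → 4² + 2² = 20
20 → 2² + 0² = 4
4 → 4² = 16  — 16 already seen; the sequence cycles without reaching 1.

not happy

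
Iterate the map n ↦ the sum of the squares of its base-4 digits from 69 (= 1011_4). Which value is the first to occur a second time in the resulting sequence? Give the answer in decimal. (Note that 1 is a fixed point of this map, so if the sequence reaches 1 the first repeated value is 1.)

69 = (1,0,1,1)_4 → 1² + 0² + 1² + 1² = 1 + 0 + 1 + 1 = 3
3 = (3)_4 → 3² = 9
9 = (2,1)_4 → 2² + 1² = 4 + 1 = 5
5 = (1,1)_4 → 1² + 1² = 1 + 1 = 2
2 = (2)_4 → 2² = 4
4 = (1,0)_4 → 1² + 0² = 1 + 0 = 1  — reached the fixed point 1.
1 → 1, so 1 is the first repeated value.

1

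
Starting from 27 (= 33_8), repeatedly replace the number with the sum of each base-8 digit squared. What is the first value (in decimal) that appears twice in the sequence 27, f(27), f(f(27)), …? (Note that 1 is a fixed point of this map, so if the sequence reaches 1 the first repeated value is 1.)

27 = (3,3)_8 → 3² + 3² = 18
18 = (2,2)_8 → 2² + 2² = 8
8 = (1,0)_8 → 1² + 0² = 1  — reached the fixed point 1.
1 → 1, so 1 is the first repeated value.

1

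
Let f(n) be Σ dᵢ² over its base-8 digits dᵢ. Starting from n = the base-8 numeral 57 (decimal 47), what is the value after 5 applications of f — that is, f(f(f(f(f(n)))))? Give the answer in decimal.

47 = (5,7)_8 → 5² + 7² = 25 + 49 = 74
74 = (1,1,2)_8 → 1² + 1² + 2² = 1 + 1 + 4 = 6
6 = (6)_8 → 6² = 36
36 = (4,4)_8 → 4² + 4² = 16 + 16 = 32
32 = (4,0)_8 → 4² + 0² = 16 + 0 = 16

16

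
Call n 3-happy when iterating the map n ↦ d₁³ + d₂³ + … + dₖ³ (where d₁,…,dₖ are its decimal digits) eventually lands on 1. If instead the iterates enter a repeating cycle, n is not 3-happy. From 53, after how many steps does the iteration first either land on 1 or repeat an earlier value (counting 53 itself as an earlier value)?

7

53 → 5³ + 3³ = 125 + 27 = 152
152 → 1³ + 5³ + 2³ = 1 + 125 + 8 = 134
134 → 1³ + 3³ + 4³ = 1 + 27 + 64 = 92
92 → 9³ + 2³ = 729 + 8 = 737
737 → 7³ + 3³ + 7³ = 343 + 27 + 343 = 713
713 → 7³ + 1³ + 3³ = 343 + 1 + 27 = 371
371 → 3³ + 7³ + 1³ = 27 + 343 + 1 = 371  — 371 repeats.
That took 7 steps.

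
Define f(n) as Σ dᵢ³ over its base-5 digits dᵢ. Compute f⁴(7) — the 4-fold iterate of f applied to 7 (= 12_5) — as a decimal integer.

9

7 = (1,2)_5 → 1³ + 2³ = 9
9 = (1,4)_5 → 1³ + 4³ = 65
65 = (2,3,0)_5 → 2³ + 3³ + 0³ = 35
35 = (1,2,0)_5 → 1³ + 2³ + 0³ = 9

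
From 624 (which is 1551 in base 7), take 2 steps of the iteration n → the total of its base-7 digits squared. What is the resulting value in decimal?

624 = (1,5,5,1)_7 → 1² + 5² + 5² + 1² = 1 + 25 + 25 + 1 = 52
52 = (1,0,3)_7 → 1² + 0² + 3² = 1 + 0 + 9 = 10

10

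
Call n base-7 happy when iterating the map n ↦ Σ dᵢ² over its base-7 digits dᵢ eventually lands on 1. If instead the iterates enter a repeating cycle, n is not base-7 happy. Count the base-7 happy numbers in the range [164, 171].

1

164: 164 → 22 → 10 → 10  — not base-7 happy
165: 165 → 29 → 17 → 13 → 37 → 29  — not base-7 happy
166: 166 → 38 → 34 → 52 → 10 → 10  — not base-7 happy
167: 167 → 49 → 1  — base-7 happy
168: 168 → 18 → 20 → 40 → 50 → 2 → 4 → 16 → 8 → 2  — not base-7 happy
169: 169 → 19 → 29 → 17 → 13 → 37 → 29  — not base-7 happy
170: 170 → 22 → 10 → 10  — not base-7 happy
171: 171 → 27 → 45 → 45  — not base-7 happy
base-7 happy: 167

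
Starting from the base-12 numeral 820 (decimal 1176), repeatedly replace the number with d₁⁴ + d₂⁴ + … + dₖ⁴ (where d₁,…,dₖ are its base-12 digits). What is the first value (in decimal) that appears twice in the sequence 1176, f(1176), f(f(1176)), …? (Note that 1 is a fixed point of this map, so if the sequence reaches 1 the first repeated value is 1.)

20016

1176 = (8,2,0)_12 → 8⁴ + 2⁴ + 0⁴ = 4096 + 16 + 0 = 4112
4112 = (2,4,6,8)_12 → 2⁴ + 4⁴ + 6⁴ + 8⁴ = 16 + 256 + 1296 + 4096 = 5664
5664 = (3,3,4,0)_12 → 3⁴ + 3⁴ + 4⁴ + 0⁴ = 81 + 81 + 256 + 0 = 418
418 = (2,10,10)_12 → 2⁴ + 10⁴ + 10⁴ = 16 + 10000 + 10000 = 20016
20016 = (11,7,0,0)_12 → 11⁴ + 7⁴ + 0⁴ + 0⁴ = 14641 + 2401 + 0 + 0 = 17042
17042 = (9,10,4,2)_12 → 9⁴ + 10⁴ + 4⁴ + 2⁴ = 6561 + 10000 + 256 + 16 = 16833
16833 = (9,8,10,9)_12 → 9⁴ + 8⁴ + 10⁴ + 9⁴ = 6561 + 4096 + 10000 + 6561 = 27218
27218 = (1,3,9,0,2)_12 → 1⁴ + 3⁴ + 9⁴ + 0⁴ + 2⁴ = 1 + 81 + 6561 + 0 + 16 = 6659
6659 = (3,10,2,11)_12 → 3⁴ + 10⁴ + 2⁴ + 11⁴ = 81 + 10000 + 16 + 14641 = 24738
24738 = (1,2,3,9,6)_12 → 1⁴ + 2⁴ + 3⁴ + 9⁴ + 6⁴ = 1 + 16 + 81 + 6561 + 1296 = 7955
7955 = (4,7,2,11)_12 → 4⁴ + 7⁴ + 2⁴ + 11⁴ = 256 + 2401 + 16 + 14641 = 17314
17314 = (10,0,2,10)_12 → 10⁴ + 0⁴ + 2⁴ + 10⁴ = 10000 + 0 + 16 + 10000 = 20016  — 20016 already appeared earlier.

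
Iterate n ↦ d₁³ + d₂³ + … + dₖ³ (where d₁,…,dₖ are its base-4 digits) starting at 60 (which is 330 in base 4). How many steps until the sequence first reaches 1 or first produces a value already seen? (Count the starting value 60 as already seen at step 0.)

4

60 = (3,3,0)_4 → 3³ + 3³ + 0³ = 27 + 27 + 0 = 54
54 = (3,1,2)_4 → 3³ + 1³ + 2³ = 27 + 1 + 8 = 36
36 = (2,1,0)_4 → 2³ + 1³ + 0³ = 8 + 1 + 0 = 9
9 = (2,1)_4 → 2³ + 1³ = 8 + 1 = 9  — 9 repeats.
That took 4 steps.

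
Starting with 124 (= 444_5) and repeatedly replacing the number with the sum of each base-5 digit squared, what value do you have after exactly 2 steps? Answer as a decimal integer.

124 = (4,4,4)_5 → 4² + 4² + 4² = 16 + 16 + 16 = 48
48 = (1,4,3)_5 → 1² + 4² + 3² = 1 + 16 + 9 = 26

26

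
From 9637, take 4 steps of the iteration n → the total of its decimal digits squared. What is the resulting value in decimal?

65

9637 → 9² + 6² + 3² + 7² = 81 + 36 + 9 + 49 = 175
175 → 1² + 7² + 5² = 1 + 49 + 25 = 75
75 → 7² + 5² = 49 + 25 = 74
74 → 7² + 4² = 49 + 16 = 65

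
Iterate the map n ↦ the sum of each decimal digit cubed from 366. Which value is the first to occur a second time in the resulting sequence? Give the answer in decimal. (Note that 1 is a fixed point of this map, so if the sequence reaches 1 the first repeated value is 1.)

153

366 → 3³ + 6³ + 6³ = 459
459 → 4³ + 5³ + 9³ = 918
918 → 9³ + 1³ + 8³ = 1242
1242 → 1³ + 2³ + 4³ + 2³ = 81
81 → 8³ + 1³ = 513
513 → 5³ + 1³ + 3³ = 153
153 → 1³ + 5³ + 3³ = 153  — 153 already appeared earlier.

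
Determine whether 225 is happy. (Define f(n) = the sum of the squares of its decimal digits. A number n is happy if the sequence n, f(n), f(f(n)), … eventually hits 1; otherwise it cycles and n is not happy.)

not happy

225 → 2² + 2² + 5² = 4 + 4 + 25 = 33
33 → 3² + 3² = 9 + 9 = 18
18 → 1² + 8² = 1 + 64 = 65
65 → 6² + 5² = 36 + 25 = 61
61 → 6² + 1² = 36 + 1 = 37
37 → 3² + 7² = 9 + 49 = 58
58 → 5² + 8² = 25 + 64 = 89
89 → 8² + 9² = 64 + 81 = 145
145 → 1² + 4² + 5² = 1 + 16 + 25 = 42
42 → 4² + 2² = 16 + 4 = 20
20 → 2² + 0² = 4 + 0 = 4
4 → 4² = 16
16 → 1² + 6² = 1 + 36 = 37  — 37 already seen; the sequence cycles without reaching 1.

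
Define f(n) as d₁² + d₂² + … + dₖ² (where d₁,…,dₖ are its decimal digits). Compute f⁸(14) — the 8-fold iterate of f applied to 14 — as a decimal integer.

14 → 17
17 → 50
50 → 25
25 → 29
29 → 85
85 → 89
89 → 145
145 → 42

42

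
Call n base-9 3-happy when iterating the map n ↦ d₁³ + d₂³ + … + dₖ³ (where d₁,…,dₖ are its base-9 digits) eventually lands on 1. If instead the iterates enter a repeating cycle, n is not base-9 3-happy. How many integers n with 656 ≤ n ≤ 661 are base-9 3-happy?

1

656: 656 → 1024 → 496 → 218 → 232 → 694 → 638 → 1198 → 470 → 476 → 980 → 540 → 432 → 152 → 856 → 128 → 134 → 638  (repeats 638)
657: 657 → 513 → 243 → 27 → 27  (repeats 27)
658: 658 → 514 → 244 → 28 → 28  (repeats 28)
659: 659 → 521 → 755 → 521  (repeats 521)
660: 660 → 540 → 432 → 152 → 856 → 128 → 134 → 638 → 1198 → 470 → 476 → 980 → 540  (repeats 540)
661: 661 → 577 → 345 → 99 → 9 → 1  (reaches 1)
base-9 3-happy: 661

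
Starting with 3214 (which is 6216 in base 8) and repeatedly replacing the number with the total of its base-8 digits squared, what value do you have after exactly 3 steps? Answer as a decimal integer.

3214 = (6,2,1,6)_8 → 6² + 2² + 1² + 6² = 36 + 4 + 1 + 36 = 77
77 = (1,1,5)_8 → 1² + 1² + 5² = 1 + 1 + 25 = 27
27 = (3,3)_8 → 3² + 3² = 9 + 9 = 18

18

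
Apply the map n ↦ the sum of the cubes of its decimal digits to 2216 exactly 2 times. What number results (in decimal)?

2216 → 2³ + 2³ + 1³ + 6³ = 233
233 → 2³ + 3³ + 3³ = 62

62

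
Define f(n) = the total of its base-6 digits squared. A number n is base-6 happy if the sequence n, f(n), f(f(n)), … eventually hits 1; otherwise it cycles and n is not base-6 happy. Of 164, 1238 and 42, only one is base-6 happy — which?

164: 164 → 29 → 41 → 26 → 20 → 13 → 5 → 25 → 17 → 29  — repeats 29 (not base-6 happy)
1238: 1238 → 49 → 6 → 1  — reaches 1 (base-6 happy)
42: 42 → 2 → 4 → 16 → 20 → 13 → 5 → 25 → 17 → 29 → 41 → 26 → 20  — repeats 20 (not base-6 happy)

1238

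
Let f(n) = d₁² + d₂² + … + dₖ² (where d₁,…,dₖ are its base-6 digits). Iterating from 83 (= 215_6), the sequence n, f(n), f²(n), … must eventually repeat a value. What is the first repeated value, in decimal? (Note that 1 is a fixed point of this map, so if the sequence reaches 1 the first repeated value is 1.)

83 = (2,1,5)_6 → 30
30 = (5,0)_6 → 25
25 = (4,1)_6 → 17
17 = (2,5)_6 → 29
29 = (4,5)_6 → 41
41 = (1,0,5)_6 → 26
26 = (4,2)_6 → 20
20 = (3,2)_6 → 13
13 = (2,1)_6 → 5
5 = (5)_6 → 25  — 25 already appeared earlier.

25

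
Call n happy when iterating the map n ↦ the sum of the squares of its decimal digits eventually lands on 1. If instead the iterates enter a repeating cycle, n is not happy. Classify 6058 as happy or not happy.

not happy

6058 → 6² + 0² + 5² + 8² = 36 + 0 + 25 + 64 = 125
125 → 1² + 2² + 5² = 1 + 4 + 25 = 30
30 → 3² + 0² = 9 + 0 = 9
9 → 9² = 81
81 → 8² + 1² = 64 + 1 = 65
65 → 6² + 5² = 36 + 25 = 61
61 → 6² + 1² = 36 + 1 = 37
37 → 3² + 7² = 9 + 49 = 58
58 → 5² + 8² = 25 + 64 = 89
89 → 8² + 9² = 64 + 81 = 145
145 → 1² + 4² + 5² = 1 + 16 + 25 = 42
42 → 4² + 2² = 16 + 4 = 20
20 → 2² + 0² = 4 + 0 = 4
4 → 4² = 16
16 → 1² + 6² = 1 + 36 = 37  — 37 already seen; the sequence cycles without reaching 1.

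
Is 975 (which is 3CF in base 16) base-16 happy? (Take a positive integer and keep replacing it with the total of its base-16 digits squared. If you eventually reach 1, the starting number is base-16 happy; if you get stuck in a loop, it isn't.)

base-16 happy

975 = (3,12,15)_16 → 3² + 12² + 15² = 9 + 144 + 225 = 378
378 = (1,7,10)_16 → 1² + 7² + 10² = 1 + 49 + 100 = 150
150 = (9,6)_16 → 9² + 6² = 81 + 36 = 117
117 = (7,5)_16 → 7² + 5² = 49 + 25 = 74
74 = (4,10)_16 → 4² + 10² = 16 + 100 = 116
116 = (7,4)_16 → 7² + 4² = 49 + 16 = 65
65 = (4,1)_16 → 4² + 1² = 16 + 1 = 17
17 = (1,1)_16 → 1² + 1² = 1 + 1 = 2
2 = (2)_16 → 2² = 4
4 = (4)_16 → 4² = 16
16 = (1,0)_16 → 1² + 0² = 1 + 0 = 1  — reached 1.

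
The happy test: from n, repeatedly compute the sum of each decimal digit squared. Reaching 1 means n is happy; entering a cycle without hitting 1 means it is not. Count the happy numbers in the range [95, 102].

95: 95 → 106 → 37 → 58 → 89 → 145 → 42 → 20 → 4 → 16 → 37  (repeats 37)
96: 96 → 117 → 51 → 26 → 40 → 16 → 37 → 58 → 89 → 145 → 42 → 20 → 4 → 16  (repeats 16)
97: 97 → 130 → 10 → 1  (reaches 1)
98: 98 → 145 → 42 → 20 → 4 → 16 → 37 → 58 → 89 → 145  (repeats 145)
99: 99 → 162 → 41 → 17 → 50 → 25 → 29 → 85 → 89 → 145 → 42 → 20 → 4 → 16 → 37 → 58 → 89  (repeats 89)
100: 100 → 1  (reaches 1)
101: 101 → 2 → 4 → 16 → 37 → 58 → 89 → 145 → 42 → 20 → 4  (repeats 4)
102: 102 → 5 → 25 → 29 → 85 → 89 → 145 → 42 → 20 → 4 → 16 → 37 → 58 → 89  (repeats 89)
happy: 97, 100

2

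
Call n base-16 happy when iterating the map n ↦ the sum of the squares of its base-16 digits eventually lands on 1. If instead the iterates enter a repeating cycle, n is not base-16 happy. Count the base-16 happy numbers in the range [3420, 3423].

2

3420: 3420 → 338 → 30 → 197 → 169 → 181 → 146 → 85 → 50 → 13 → 169  (repeats 169)
3421: 3421 → 363 → 158 → 277 → 27 → 122 → 149 → 106 → 136 → 128 → 64 → 16 → 1  (reaches 1)
3422: 3422 → 390 → 101 → 61 → 178 → 125 → 218 → 269 → 170 → 200 → 208 → 169 → 181 → 146 → 85 → 50 → 13 → 169  (repeats 169)
3423: 3423 → 419 → 110 → 232 → 260 → 17 → 2 → 4 → 16 → 1  (reaches 1)
base-16 happy: 3421, 3423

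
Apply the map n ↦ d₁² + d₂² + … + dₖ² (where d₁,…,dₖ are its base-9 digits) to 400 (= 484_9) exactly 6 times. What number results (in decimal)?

50

400 = (4,8,4)_9 → 4² + 8² + 4² = 96
96 = (1,1,6)_9 → 1² + 1² + 6² = 38
38 = (4,2)_9 → 4² + 2² = 20
20 = (2,2)_9 → 2² + 2² = 8
8 = (8)_9 → 8² = 64
64 = (7,1)_9 → 7² + 1² = 50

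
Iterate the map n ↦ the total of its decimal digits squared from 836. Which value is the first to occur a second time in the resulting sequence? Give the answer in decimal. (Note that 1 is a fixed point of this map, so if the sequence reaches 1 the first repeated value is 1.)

836 → 8² + 3² + 6² = 64 + 9 + 36 = 109
109 → 1² + 0² + 9² = 1 + 0 + 81 = 82
82 → 8² + 2² = 64 + 4 = 68
68 → 6² + 8² = 36 + 64 = 100
100 → 1² + 0² + 0² = 1 + 0 + 0 = 1  — reached the fixed point 1.
1 → 1, so 1 is the first repeated value.

1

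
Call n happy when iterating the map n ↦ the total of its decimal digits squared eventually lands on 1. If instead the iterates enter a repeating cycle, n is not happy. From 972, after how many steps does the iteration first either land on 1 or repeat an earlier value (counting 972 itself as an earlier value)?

972 → 9² + 7² + 2² = 134
134 → 1² + 3² + 4² = 26
26 → 2² + 6² = 40
40 → 4² + 0² = 16
16 → 1² + 6² = 37
37 → 3² + 7² = 58
58 → 5² + 8² = 89
89 → 8² + 9² = 145
145 → 1² + 4² + 5² = 42
42 → 4² + 2² = 20
20 → 2² + 0² = 4
4 → 4² = 16  — 16 repeats.
That took 12 steps.

12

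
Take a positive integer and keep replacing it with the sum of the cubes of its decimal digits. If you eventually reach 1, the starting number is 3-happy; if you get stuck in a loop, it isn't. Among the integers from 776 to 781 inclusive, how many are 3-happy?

1

776: 776 → 902 → 737 → 713 → 371 → 371  (repeats 371)
777: 777 → 1029 → 738 → 882 → 1032 → 36 → 243 → 99 → 1458 → 702 → 351 → 153 → 153  (repeats 153)
778: 778 → 1198 → 1243 → 100 → 1  (reaches 1)
779: 779 → 1415 → 191 → 731 → 371 → 371  (repeats 371)
780: 780 → 855 → 762 → 567 → 684 → 792 → 1080 → 513 → 153 → 153  (repeats 153)
781: 781 → 856 → 853 → 664 → 496 → 1009 → 730 → 370 → 370  (repeats 370)
3-happy: 778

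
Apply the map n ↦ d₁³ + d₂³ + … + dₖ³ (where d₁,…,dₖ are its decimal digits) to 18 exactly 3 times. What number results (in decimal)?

153

18 → 1³ + 8³ = 1 + 512 = 513
513 → 5³ + 1³ + 3³ = 125 + 1 + 27 = 153
153 → 1³ + 5³ + 3³ = 1 + 125 + 27 = 153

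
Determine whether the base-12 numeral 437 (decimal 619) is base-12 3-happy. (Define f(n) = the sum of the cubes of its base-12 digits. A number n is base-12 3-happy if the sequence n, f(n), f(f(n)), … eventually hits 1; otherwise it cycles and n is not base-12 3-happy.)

base-12 3-happy

619 = (4,3,7)_12 → 4³ + 3³ + 7³ = 64 + 27 + 343 = 434
434 = (3,0,2)_12 → 3³ + 0³ + 2³ = 27 + 0 + 8 = 35
35 = (2,11)_12 → 2³ + 11³ = 8 + 1331 = 1339
1339 = (9,3,7)_12 → 9³ + 3³ + 7³ = 729 + 27 + 343 = 1099
1099 = (7,7,7)_12 → 7³ + 7³ + 7³ = 343 + 343 + 343 = 1029
1029 = (7,1,9)_12 → 7³ + 1³ + 9³ = 343 + 1 + 729 = 1073
1073 = (7,5,5)_12 → 7³ + 5³ + 5³ = 343 + 125 + 125 = 593
593 = (4,1,5)_12 → 4³ + 1³ + 5³ = 64 + 1 + 125 = 190
190 = (1,3,10)_12 → 1³ + 3³ + 10³ = 1 + 27 + 1000 = 1028
1028 = (7,1,8)_12 → 7³ + 1³ + 8³ = 343 + 1 + 512 = 856
856 = (5,11,4)_12 → 5³ + 11³ + 4³ = 125 + 1331 + 64 = 1520
1520 = (10,6,8)_12 → 10³ + 6³ + 8³ = 1000 + 216 + 512 = 1728
1728 = (1,0,0,0)_12 → 1³ + 0³ + 0³ + 0³ = 1 + 0 + 0 + 0 = 1  — reached 1.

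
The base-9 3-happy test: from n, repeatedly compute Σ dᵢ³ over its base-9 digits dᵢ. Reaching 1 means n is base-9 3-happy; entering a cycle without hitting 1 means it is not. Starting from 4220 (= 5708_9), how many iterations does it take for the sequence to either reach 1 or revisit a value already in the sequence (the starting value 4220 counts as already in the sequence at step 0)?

12

4220 = (5,7,0,8)_9 → 980
980 = (1,3,0,8)_9 → 540
540 = (6,6,0)_9 → 432
432 = (5,3,0)_9 → 152
152 = (1,7,8)_9 → 856
856 = (1,1,5,1)_9 → 128
128 = (1,5,2)_9 → 134
134 = (1,5,8)_9 → 638
638 = (7,7,8)_9 → 1198
1198 = (1,5,7,1)_9 → 470
470 = (5,7,2)_9 → 476
476 = (5,7,8)_9 → 980  — 980 repeats.
That took 12 steps.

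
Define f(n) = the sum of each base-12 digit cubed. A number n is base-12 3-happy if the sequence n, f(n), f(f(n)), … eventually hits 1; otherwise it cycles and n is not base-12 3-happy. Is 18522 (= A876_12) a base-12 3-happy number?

18522 = (10,8,7,6)_12 → 2071
2071 = (1,2,4,7)_12 → 416
416 = (2,10,8)_12 → 1520
1520 = (10,6,8)_12 → 1728
1728 = (1,0,0,0)_12 → 1  — reached 1.

base-12 3-happy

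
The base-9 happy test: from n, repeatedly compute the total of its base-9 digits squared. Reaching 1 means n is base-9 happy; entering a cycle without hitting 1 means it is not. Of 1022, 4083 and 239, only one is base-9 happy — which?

4083

1022: 1022 → 60 → 72 → 64 → 50 → 50  — repeats 50 (not base-9 happy)
4083: 4083 → 95 → 27 → 9 → 1  — reaches 1 (base-9 happy)
239: 239 → 93 → 11 → 5 → 25 → 53 → 89 → 65 → 53  — repeats 53 (not base-9 happy)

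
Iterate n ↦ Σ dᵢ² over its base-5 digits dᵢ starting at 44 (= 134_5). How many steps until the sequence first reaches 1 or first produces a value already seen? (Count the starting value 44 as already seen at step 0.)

6

44 = (1,3,4)_5 → 1² + 3² + 4² = 1 + 9 + 16 = 26
26 = (1,0,1)_5 → 1² + 0² + 1² = 1 + 0 + 1 = 2
2 = (2)_5 → 2² = 4
4 = (4)_5 → 4² = 16
16 = (3,1)_5 → 3² + 1² = 9 + 1 = 10
10 = (2,0)_5 → 2² + 0² = 4 + 0 = 4  — 4 repeats.
That took 6 steps.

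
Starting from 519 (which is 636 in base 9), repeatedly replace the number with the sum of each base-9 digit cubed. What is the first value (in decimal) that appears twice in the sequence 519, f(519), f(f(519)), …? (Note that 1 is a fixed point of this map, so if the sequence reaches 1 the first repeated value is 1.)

1

519 = (6,3,6)_9 → 459
459 = (5,6,0)_9 → 341
341 = (4,1,8)_9 → 577
577 = (7,1,1)_9 → 345
345 = (4,2,3)_9 → 99
99 = (1,2,0)_9 → 9
9 = (1,0)_9 → 1  — reached the fixed point 1.
1 → 1, so 1 is the first repeated value.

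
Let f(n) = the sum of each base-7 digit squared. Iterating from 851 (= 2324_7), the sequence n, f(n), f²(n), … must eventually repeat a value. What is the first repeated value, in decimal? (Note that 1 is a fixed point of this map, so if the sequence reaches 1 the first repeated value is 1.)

45

851 = (2,3,2,4)_7 → 2² + 3² + 2² + 4² = 33
33 = (4,5)_7 → 4² + 5² = 41
41 = (5,6)_7 → 5² + 6² = 61
61 = (1,1,5)_7 → 1² + 1² + 5² = 27
27 = (3,6)_7 → 3² + 6² = 45
45 = (6,3)_7 → 6² + 3² = 45  — 45 already appeared earlier.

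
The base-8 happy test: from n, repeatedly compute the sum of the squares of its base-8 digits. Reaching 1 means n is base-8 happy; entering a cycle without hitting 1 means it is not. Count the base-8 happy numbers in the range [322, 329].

1

322: 322 → 29 → 34 → 20 → 20  (repeats 20)
323: 323 → 34 → 20 → 20  (repeats 20)
324: 324 → 41 → 26 → 13 → 26  (repeats 26)
325: 325 → 50 → 40 → 25 → 10 → 5 → 25  (repeats 25)
326: 326 → 61 → 74 → 6 → 36 → 32 → 16 → 4 → 16  (repeats 16)
327: 327 → 74 → 6 → 36 → 32 → 16 → 4 → 16  (repeats 16)
328: 328 → 26 → 13 → 26  (repeats 26)
329: 329 → 27 → 18 → 8 → 1  (reaches 1)
base-8 happy: 329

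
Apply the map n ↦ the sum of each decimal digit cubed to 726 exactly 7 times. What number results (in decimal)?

726 → 7³ + 2³ + 6³ = 567
567 → 5³ + 6³ + 7³ = 684
684 → 6³ + 8³ + 4³ = 792
792 → 7³ + 9³ + 2³ = 1080
1080 → 1³ + 0³ + 8³ + 0³ = 513
513 → 5³ + 1³ + 3³ = 153
153 → 1³ + 5³ + 3³ = 153

153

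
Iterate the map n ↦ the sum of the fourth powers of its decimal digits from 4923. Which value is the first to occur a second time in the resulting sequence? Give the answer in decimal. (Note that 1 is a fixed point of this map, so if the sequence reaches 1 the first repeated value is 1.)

4923 → 4⁴ + 9⁴ + 2⁴ + 3⁴ = 256 + 6561 + 16 + 81 = 6914
6914 → 6⁴ + 9⁴ + 1⁴ + 4⁴ = 1296 + 6561 + 1 + 256 = 8114
8114 → 8⁴ + 1⁴ + 1⁴ + 4⁴ = 4096 + 1 + 1 + 256 = 4354
4354 → 4⁴ + 3⁴ + 5⁴ + 4⁴ = 256 + 81 + 625 + 256 = 1218
1218 → 1⁴ + 2⁴ + 1⁴ + 8⁴ = 1 + 16 + 1 + 4096 = 4114
4114 → 4⁴ + 1⁴ + 1⁴ + 4⁴ = 256 + 1 + 1 + 256 = 514
514 → 5⁴ + 1⁴ + 4⁴ = 625 + 1 + 256 = 882
882 → 8⁴ + 8⁴ + 2⁴ = 4096 + 4096 + 16 = 8208
8208 → 8⁴ + 2⁴ + 0⁴ + 8⁴ = 4096 + 16 + 0 + 4096 = 8208  — 8208 already appeared earlier.

8208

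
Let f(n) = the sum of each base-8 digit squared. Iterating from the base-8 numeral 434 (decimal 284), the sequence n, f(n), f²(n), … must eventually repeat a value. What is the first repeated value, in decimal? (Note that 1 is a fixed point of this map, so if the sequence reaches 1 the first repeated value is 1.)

26

284 = (4,3,4)_8 → 41
41 = (5,1)_8 → 26
26 = (3,2)_8 → 13
13 = (1,5)_8 → 26  — 26 already appeared earlier.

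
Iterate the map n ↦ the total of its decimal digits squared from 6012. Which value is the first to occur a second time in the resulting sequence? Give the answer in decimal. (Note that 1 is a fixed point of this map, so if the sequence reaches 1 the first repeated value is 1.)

6012 → 6² + 0² + 1² + 2² = 36 + 0 + 1 + 4 = 41
41 → 4² + 1² = 16 + 1 = 17
17 → 1² + 7² = 1 + 49 = 50
50 → 5² + 0² = 25 + 0 = 25
25 → 2² + 5² = 4 + 25 = 29
29 → 2² + 9² = 4 + 81 = 85
85 → 8² + 5² = 64 + 25 = 89
89 → 8² + 9² = 64 + 81 = 145
145 → 1² + 4² + 5² = 1 + 16 + 25 = 42
42 → 4² + 2² = 16 + 4 = 20
20 → 2² + 0² = 4 + 0 = 4
4 → 4² = 16
16 → 1² + 6² = 1 + 36 = 37
37 → 3² + 7² = 9 + 49 = 58
58 → 5² + 8² = 25 + 64 = 89  — 89 already appeared earlier.

89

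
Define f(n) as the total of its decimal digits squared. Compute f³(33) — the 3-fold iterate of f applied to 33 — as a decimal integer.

61

33 → 3² + 3² = 9 + 9 = 18
18 → 1² + 8² = 1 + 64 = 65
65 → 6² + 5² = 36 + 25 = 61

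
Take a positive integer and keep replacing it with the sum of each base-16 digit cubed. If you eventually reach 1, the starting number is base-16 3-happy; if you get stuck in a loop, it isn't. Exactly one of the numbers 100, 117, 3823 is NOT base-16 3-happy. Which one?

100: 100 → 280 → 514 → 16 → 1  — reaches 1 (base-16 3-happy)
117: 117 → 468 → 2262 → 2925 → 3744 → 3744  — repeats 3744 (not base-16 3-happy)
3823: 3823 → 8863 → 4120 → 514 → 16 → 1  — reaches 1 (base-16 3-happy)

117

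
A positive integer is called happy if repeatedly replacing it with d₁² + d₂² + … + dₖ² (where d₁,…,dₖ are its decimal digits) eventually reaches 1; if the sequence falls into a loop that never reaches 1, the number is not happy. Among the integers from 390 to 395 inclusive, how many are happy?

390: 390 → 90 → 81 → 65 → 61 → 37 → 58 → 89 → 145 → 42 → 20 → 4 → 16 → 37  — not happy
391: 391 → 91 → 82 → 68 → 100 → 1  — happy
392: 392 → 94 → 97 → 130 → 10 → 1  — happy
393: 393 → 99 → 162 → 41 → 17 → 50 → 25 → 29 → 85 → 89 → 145 → 42 → 20 → 4 → 16 → 37 → 58 → 89  — not happy
394: 394 → 106 → 37 → 58 → 89 → 145 → 42 → 20 → 4 → 16 → 37  — not happy
395: 395 → 115 → 27 → 53 → 34 → 25 → 29 → 85 → 89 → 145 → 42 → 20 → 4 → 16 → 37 → 58 → 89  — not happy
happy: 391, 392

2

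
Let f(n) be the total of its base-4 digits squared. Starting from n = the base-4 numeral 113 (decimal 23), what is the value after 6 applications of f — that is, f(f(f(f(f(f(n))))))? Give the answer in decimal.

23 = (1,1,3)_4 → 1² + 1² + 3² = 1 + 1 + 9 = 11
11 = (2,3)_4 → 2² + 3² = 4 + 9 = 13
13 = (3,1)_4 → 3² + 1² = 9 + 1 = 10
10 = (2,2)_4 → 2² + 2² = 4 + 4 = 8
8 = (2,0)_4 → 2² + 0² = 4 + 0 = 4
4 = (1,0)_4 → 1² + 0² = 1 + 0 = 1

1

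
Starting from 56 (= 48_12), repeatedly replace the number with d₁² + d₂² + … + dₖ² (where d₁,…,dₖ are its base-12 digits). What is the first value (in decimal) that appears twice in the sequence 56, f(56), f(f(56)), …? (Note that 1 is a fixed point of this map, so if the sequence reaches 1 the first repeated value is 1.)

56 = (4,8)_12 → 4² + 8² = 80
80 = (6,8)_12 → 6² + 8² = 100
100 = (8,4)_12 → 8² + 4² = 80  — 80 already appeared earlier.

80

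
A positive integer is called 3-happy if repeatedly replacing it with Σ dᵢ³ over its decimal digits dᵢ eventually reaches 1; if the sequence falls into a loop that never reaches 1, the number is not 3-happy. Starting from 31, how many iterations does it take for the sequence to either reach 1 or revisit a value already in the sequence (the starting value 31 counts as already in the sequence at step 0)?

6

31 → 3³ + 1³ = 27 + 1 = 28
28 → 2³ + 8³ = 8 + 512 = 520
520 → 5³ + 2³ + 0³ = 125 + 8 + 0 = 133
133 → 1³ + 3³ + 3³ = 1 + 27 + 27 = 55
55 → 5³ + 5³ = 125 + 125 = 250
250 → 2³ + 5³ + 0³ = 8 + 125 + 0 = 133  — 133 repeats.
That took 6 steps.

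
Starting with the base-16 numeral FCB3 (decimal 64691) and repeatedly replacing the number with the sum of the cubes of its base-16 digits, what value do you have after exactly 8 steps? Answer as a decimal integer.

35

64691 = (15,12,11,3)_16 → 15³ + 12³ + 11³ + 3³ = 6461
6461 = (1,9,3,13)_16 → 1³ + 9³ + 3³ + 13³ = 2954
2954 = (11,8,10)_16 → 11³ + 8³ + 10³ = 2843
2843 = (11,1,11)_16 → 11³ + 1³ + 11³ = 2663
2663 = (10,6,7)_16 → 10³ + 6³ + 7³ = 1559
1559 = (6,1,7)_16 → 6³ + 1³ + 7³ = 560
560 = (2,3,0)_16 → 2³ + 3³ + 0³ = 35
35 = (2,3)_16 → 2³ + 3³ = 35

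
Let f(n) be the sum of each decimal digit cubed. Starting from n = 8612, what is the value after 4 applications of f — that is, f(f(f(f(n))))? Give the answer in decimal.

8612 → 8³ + 6³ + 1³ + 2³ = 737
737 → 7³ + 3³ + 7³ = 713
713 → 7³ + 1³ + 3³ = 371
371 → 3³ + 7³ + 1³ = 371

371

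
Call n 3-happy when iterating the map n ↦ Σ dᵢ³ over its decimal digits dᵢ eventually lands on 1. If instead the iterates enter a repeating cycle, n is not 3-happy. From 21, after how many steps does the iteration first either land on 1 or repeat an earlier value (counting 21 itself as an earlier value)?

6

21 → 2³ + 1³ = 9
9 → 9³ = 729
729 → 7³ + 2³ + 9³ = 1080
1080 → 1³ + 0³ + 8³ + 0³ = 513
513 → 5³ + 1³ + 3³ = 153
153 → 1³ + 5³ + 3³ = 153  — 153 repeats.
That took 6 steps.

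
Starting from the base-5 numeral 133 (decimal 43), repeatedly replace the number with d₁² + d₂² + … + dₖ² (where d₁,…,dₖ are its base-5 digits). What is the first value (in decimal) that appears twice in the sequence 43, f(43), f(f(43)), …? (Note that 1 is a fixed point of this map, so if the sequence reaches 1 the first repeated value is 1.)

1

43 = (1,3,3)_5 → 1² + 3² + 3² = 19
19 = (3,4)_5 → 3² + 4² = 25
25 = (1,0,0)_5 → 1² + 0² + 0² = 1  — reached the fixed point 1.
1 → 1, so 1 is the first repeated value.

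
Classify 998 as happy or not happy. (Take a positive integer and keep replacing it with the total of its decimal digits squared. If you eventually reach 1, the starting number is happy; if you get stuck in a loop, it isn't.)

998 → 9² + 9² + 8² = 226
226 → 2² + 2² + 6² = 44
44 → 4² + 4² = 32
32 → 3² + 2² = 13
13 → 1² + 3² = 10
10 → 1² + 0² = 1  — reached 1.

happy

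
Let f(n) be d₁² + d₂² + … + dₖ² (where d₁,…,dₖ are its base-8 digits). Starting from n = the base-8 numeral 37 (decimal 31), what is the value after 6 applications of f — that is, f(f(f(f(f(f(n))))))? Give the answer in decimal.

36

31 = (3,7)_8 → 3² + 7² = 9 + 49 = 58
58 = (7,2)_8 → 7² + 2² = 49 + 4 = 53
53 = (6,5)_8 → 6² + 5² = 36 + 25 = 61
61 = (7,5)_8 → 7² + 5² = 49 + 25 = 74
74 = (1,1,2)_8 → 1² + 1² + 2² = 1 + 1 + 4 = 6
6 = (6)_8 → 6² = 36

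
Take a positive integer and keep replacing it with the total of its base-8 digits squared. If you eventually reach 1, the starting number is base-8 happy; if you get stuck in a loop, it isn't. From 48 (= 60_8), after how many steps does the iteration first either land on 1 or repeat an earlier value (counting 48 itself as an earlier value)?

5

48 = (6,0)_8 → 36
36 = (4,4)_8 → 32
32 = (4,0)_8 → 16
16 = (2,0)_8 → 4
4 = (4)_8 → 16  — 16 repeats.
That took 5 steps.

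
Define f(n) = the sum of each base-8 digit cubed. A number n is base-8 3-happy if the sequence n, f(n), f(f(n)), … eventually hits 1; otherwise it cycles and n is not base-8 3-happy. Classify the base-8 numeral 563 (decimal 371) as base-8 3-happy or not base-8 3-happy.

371 = (5,6,3)_8 → 5³ + 6³ + 3³ = 125 + 216 + 27 = 368
368 = (5,6,0)_8 → 5³ + 6³ + 0³ = 125 + 216 + 0 = 341
341 = (5,2,5)_8 → 5³ + 2³ + 5³ = 125 + 8 + 125 = 258
258 = (4,0,2)_8 → 4³ + 0³ + 2³ = 64 + 0 + 8 = 72
72 = (1,1,0)_8 → 1³ + 1³ + 0³ = 1 + 1 + 0 = 2
2 = (2)_8 → 2³ = 8
8 = (1,0)_8 → 1³ + 0³ = 1 + 0 = 1  — reached 1.

base-8 3-happy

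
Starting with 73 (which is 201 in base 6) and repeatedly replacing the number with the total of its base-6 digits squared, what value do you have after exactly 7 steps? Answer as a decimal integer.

20

73 = (2,0,1)_6 → 2² + 0² + 1² = 4 + 0 + 1 = 5
5 = (5)_6 → 5² = 25
25 = (4,1)_6 → 4² + 1² = 16 + 1 = 17
17 = (2,5)_6 → 2² + 5² = 4 + 25 = 29
29 = (4,5)_6 → 4² + 5² = 16 + 25 = 41
41 = (1,0,5)_6 → 1² + 0² + 5² = 1 + 0 + 25 = 26
26 = (4,2)_6 → 4² + 2² = 16 + 4 = 20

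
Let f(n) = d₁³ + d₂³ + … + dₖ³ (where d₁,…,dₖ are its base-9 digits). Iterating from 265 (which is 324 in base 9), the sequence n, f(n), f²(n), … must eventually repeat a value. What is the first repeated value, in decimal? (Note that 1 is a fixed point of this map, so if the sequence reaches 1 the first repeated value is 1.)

1

265 = (3,2,4)_9 → 3³ + 2³ + 4³ = 27 + 8 + 64 = 99
99 = (1,2,0)_9 → 1³ + 2³ + 0³ = 1 + 8 + 0 = 9
9 = (1,0)_9 → 1³ + 0³ = 1 + 0 = 1  — reached the fixed point 1.
1 → 1, so 1 is the first repeated value.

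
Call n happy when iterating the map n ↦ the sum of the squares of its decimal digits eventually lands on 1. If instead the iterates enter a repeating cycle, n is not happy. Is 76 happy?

not happy

76 → 7² + 6² = 85
85 → 8² + 5² = 89
89 → 8² + 9² = 145
145 → 1² + 4² + 5² = 42
42 → 4² + 2² = 20
20 → 2² + 0² = 4
4 → 4² = 16
16 → 1² + 6² = 37
37 → 3² + 7² = 58
58 → 5² + 8² = 89  — 89 already seen; the sequence cycles without reaching 1.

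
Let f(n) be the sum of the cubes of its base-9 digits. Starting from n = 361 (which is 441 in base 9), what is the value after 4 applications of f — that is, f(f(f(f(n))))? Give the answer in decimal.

361 = (4,4,1)_9 → 4³ + 4³ + 1³ = 129
129 = (1,5,3)_9 → 1³ + 5³ + 3³ = 153
153 = (1,8,0)_9 → 1³ + 8³ + 0³ = 513
513 = (6,3,0)_9 → 6³ + 3³ + 0³ = 243

243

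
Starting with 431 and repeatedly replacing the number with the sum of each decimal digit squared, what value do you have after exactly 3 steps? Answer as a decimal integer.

431 → 4² + 3² + 1² = 26
26 → 2² + 6² = 40
40 → 4² + 0² = 16

16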